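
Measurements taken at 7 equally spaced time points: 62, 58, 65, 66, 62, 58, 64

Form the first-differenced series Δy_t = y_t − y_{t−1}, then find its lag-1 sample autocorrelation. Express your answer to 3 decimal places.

-0.248

First differences Δy: -4, 7, 1, -4, -4, 6
Mean of differences = 0.3333
Numerator Σ(Δy_t−Δȳ)(Δy_{t+1}−Δȳ) = -33.1111
Denominator Σ(Δy_t−Δȳ)² = 133.3333
r_1(Δy) = -33.1111 / 133.3333 = -0.248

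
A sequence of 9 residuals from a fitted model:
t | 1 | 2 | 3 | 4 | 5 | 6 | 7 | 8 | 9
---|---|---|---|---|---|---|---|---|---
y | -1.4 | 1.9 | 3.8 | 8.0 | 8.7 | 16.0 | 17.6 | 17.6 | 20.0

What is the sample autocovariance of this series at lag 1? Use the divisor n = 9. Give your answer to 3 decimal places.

36.464

Mean ȳ = (-1.4 + 1.9 + 3.8 + 8.0 + 8.7 + 16.0 + 17.6 + 17.6 + 20.0)/9 = 10.2444
Σ_{t=1}^{8}(y_t−ȳ)(y_{t+1}−ȳ) = 328.1802
γ_1 = 328.1802 / 9 = 36.464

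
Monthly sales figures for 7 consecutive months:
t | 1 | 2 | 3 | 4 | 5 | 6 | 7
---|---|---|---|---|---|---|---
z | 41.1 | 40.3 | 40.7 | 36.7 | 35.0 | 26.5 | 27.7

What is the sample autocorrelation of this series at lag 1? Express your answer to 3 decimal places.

0.588

Mean z̄ = (41.1 + 40.3 + 40.7 + 36.7 + 35.0 + 26.5 + 27.7)/7 = 35.4286
Σ(z_t−z̄)(z_{t+1}−z̄) = (27.6280) + (25.6794) + (6.7022) + (-0.5449) + (3.8265) + (69.0051) = 132.2963
Denominator Σ(z_t−z̄)² = 224.9343
r_1 = 132.2963 / 224.9343 = 0.588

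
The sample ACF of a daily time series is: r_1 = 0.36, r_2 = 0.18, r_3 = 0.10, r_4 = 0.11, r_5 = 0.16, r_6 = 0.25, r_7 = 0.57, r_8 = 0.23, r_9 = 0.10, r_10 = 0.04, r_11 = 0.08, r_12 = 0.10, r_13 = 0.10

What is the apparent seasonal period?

7

The largest autocorrelation is r_7 = 0.57; the remaining lags stay at or below 0.36. The elevated value at lag 1 (0.36), dropping to 0.18 at lag 2, reflects decaying short-term dependence rather than seasonality.
The dominant spike at lag 7 indicates a seasonal period of 7.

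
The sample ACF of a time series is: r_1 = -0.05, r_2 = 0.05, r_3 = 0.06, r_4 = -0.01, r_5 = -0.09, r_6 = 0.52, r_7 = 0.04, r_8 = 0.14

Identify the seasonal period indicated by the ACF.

The largest autocorrelation is r_6 = 0.52; the remaining lags stay at or below 0.14.
The dominant spike at lag 6 indicates a seasonal period of 6.

6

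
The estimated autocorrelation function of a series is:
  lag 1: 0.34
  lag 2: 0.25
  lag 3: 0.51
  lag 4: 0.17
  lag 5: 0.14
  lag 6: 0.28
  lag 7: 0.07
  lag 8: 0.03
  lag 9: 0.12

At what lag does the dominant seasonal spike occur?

The largest autocorrelation is r_3 = 0.51; the remaining lags stay at or below 0.34. The elevated value at lag 1 (0.34), dropping to 0.25 at lag 2, reflects decaying short-term dependence rather than seasonality.
The dominant spike at lag 3 indicates a seasonal period of 3.

3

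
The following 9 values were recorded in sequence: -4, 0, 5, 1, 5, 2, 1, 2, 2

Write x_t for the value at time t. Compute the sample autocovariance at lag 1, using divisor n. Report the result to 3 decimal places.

Mean x̄ = (-4 + 0 + 5 + 1 + 5 + 2 + 1 + 2 + 2)/9 = 1.5556
Σ_{t=1}^{8}(x_t−x̄)(x_{t+1}−x̄) = 0.6914
γ_1 = 0.6914 / 9 = 0.077

0.077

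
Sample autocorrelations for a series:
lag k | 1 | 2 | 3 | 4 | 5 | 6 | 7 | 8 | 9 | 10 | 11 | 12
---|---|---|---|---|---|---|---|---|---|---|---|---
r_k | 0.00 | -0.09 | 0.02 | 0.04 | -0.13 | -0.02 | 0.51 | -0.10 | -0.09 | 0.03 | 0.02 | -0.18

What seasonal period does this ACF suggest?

7

The largest autocorrelation is r_7 = 0.51; the remaining lags stay at or below 0.04.
The dominant spike at lag 7 indicates a seasonal period of 7.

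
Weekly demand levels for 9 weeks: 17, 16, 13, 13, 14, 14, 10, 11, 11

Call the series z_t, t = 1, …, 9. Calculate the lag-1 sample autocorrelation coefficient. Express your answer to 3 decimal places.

0.458

Mean z̄ = (17 + 16 + 13 + 13 + 14 + 14 + 10 + 11 + 11)/9 = 13.2222
Numerator Σ_{t=1}^{8}(z_t−z̄)(z_{t+1}−z̄) = 19.9506
Denominator Σ(z_t−z̄)² = 43.5556
r_1 = 19.9506 / 43.5556 = 0.458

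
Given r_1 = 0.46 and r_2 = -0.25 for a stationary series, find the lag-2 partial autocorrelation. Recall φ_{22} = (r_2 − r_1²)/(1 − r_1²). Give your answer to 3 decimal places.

-0.585

φ_{22} = (r_2 − r_1²) / (1 − r_1²)
r_1² = (0.46)² = 0.2116
Numerator = -0.25 − 0.2116 = -0.4616; denominator = 1 − 0.2116 = 0.7884
φ_{22} = -0.4616 / 0.7884 = -0.585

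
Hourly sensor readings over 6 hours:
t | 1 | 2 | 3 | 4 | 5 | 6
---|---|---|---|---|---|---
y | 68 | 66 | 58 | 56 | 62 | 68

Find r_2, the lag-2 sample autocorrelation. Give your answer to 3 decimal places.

Mean ȳ = (68 + 66 + 58 + 56 + 62 + 68)/6 = 63.0000
Deviations from mean: 5.0000, 3.0000, -5.0000, -7.0000, -1.0000, 5.0000
Numerator Σ_{t=1}^{4}(y_t−ȳ)(y_{t+2}−ȳ) = -76.0000
Denominator Σ(y_t−ȳ)² = 134.0000
r_2 = -76.0000 / 134.0000 = -0.567

-0.567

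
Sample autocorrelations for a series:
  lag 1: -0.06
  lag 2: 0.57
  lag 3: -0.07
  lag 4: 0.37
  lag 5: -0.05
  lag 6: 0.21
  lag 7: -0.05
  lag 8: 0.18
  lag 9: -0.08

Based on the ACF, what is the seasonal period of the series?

The largest autocorrelation is r_2 = 0.57, with weaker echoes at lags 4 (0.37), 6 (0.21) and 8 (0.18); the remaining lags stay at or below -0.05.
The dominant spike at lag 2 indicates a seasonal period of 2.

2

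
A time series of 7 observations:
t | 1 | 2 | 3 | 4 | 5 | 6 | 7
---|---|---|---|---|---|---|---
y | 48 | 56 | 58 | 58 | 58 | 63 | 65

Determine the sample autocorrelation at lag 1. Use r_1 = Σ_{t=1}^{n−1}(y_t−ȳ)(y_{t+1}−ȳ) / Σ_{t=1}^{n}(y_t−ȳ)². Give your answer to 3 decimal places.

Mean ȳ = (48 + 56 + 58 + 58 + 58 + 63 + 65)/7 = 58.0000
Σ(y_t−ȳ)(y_{t+1}−ȳ) = (20.0000) + (0.0000) + (0.0000) + (0.0000) + (0.0000) + (35.0000) = 55.0000
Denominator Σ(y_t−ȳ)² = 178.0000
r_1 = 55.0000 / 178.0000 = 0.309

0.309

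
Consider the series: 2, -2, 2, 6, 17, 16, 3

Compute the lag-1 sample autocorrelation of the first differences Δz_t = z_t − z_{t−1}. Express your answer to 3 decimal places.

0.127

First differences Δz: -4, 4, 4, 11, -1, -13
Mean of differences = 0.1667
Numerator Σ(Δz_t−Δz̄)(Δz_{t+1}−Δz̄) = 42.9722
Denominator Σ(Δz_t−Δz̄)² = 338.8333
r_1(Δz) = 42.9722 / 338.8333 = 0.127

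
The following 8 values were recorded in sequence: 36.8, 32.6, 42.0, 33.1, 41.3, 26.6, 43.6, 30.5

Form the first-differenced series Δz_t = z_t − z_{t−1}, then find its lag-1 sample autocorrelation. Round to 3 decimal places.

First differences Δz: -4.2, 9.4, -8.9, 8.2, -14.7, 17.0, -13.1
Mean of differences = -0.9000
Numerator Σ(Δz_t−Δz̄)(Δz_{t+1}−Δz̄) = -780.1700
Denominator Σ(Δz_t−Δz̄)² = 923.4800
r_1(Δz) = -780.1700 / 923.4800 = -0.845

-0.845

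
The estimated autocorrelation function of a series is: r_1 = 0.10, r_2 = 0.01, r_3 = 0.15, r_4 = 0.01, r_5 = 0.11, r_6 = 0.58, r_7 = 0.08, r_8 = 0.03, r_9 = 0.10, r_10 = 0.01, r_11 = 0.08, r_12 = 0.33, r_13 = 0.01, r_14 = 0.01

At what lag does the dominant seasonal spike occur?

6

The largest autocorrelation is r_6 = 0.58, with a weaker echo at lag 12 (0.33); the remaining lags stay at or below 0.15.
The dominant spike at lag 6 indicates a seasonal period of 6.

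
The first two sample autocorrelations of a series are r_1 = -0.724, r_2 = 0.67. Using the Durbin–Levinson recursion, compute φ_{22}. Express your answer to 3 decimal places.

φ_{22} = (r_2 − r_1²) / (1 − r_1²)
r_1² = (-0.724)² = 0.524176
Numerator = 0.67 − 0.5242 = 0.1458; denominator = 1 − 0.5242 = 0.4758
φ_{22} = 0.1458 / 0.4758 = 0.306

0.306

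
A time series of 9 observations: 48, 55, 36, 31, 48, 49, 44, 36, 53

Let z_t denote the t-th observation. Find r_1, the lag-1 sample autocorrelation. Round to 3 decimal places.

-0.073

Mean z̄ = (48 + 55 + 36 + 31 + 48 + 49 + 44 + 36 + 53)/9 = 44.4444
Numerator Σ_{t=1}^{8}(z_t−z̄)(z_{t+1}−z̄) = -40.1975
Denominator Σ(z_t−z̄)² = 554.2222
r_1 = -40.1975 / 554.2222 = -0.073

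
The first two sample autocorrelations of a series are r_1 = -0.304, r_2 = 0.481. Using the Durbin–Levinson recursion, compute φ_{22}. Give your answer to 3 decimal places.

0.428

φ_{22} = (r_2 − r_1²) / (1 − r_1²)
r_1² = (-0.304)² = 0.092416
Numerator = 0.481 − 0.0924 = 0.3886; denominator = 1 − 0.0924 = 0.9076
φ_{22} = 0.3886 / 0.9076 = 0.428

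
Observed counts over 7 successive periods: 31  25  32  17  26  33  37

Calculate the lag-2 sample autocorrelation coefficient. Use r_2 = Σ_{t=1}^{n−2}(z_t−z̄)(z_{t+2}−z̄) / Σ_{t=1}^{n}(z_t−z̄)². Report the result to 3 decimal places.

-0.117

Mean z̄ = (31 + 25 + 32 + 17 + 26 + 33 + 37)/7 = 28.7143
Σ(z_t−z̄)(z_{t+2}−z̄) = (7.5102) + (43.5102) + (-8.9184) + (-50.2041) + (-22.4898) = -30.5918
Denominator Σ(z_t−z̄)² = 261.4286
r_2 = -30.5918 / 261.4286 = -0.117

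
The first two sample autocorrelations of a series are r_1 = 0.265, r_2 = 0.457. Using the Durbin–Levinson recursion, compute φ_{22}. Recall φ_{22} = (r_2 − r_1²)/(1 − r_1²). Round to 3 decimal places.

φ_{22} = (r_2 − r_1²) / (1 − r_1²)
r_1² = (0.265)² = 0.070225
Numerator = 0.457 − 0.0702 = 0.3868; denominator = 1 − 0.0702 = 0.9298
φ_{22} = 0.3868 / 0.9298 = 0.416

0.416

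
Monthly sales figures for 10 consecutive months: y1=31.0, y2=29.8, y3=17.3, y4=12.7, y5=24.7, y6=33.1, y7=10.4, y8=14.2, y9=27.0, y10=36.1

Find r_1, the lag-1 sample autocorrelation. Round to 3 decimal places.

Mean ȳ = (31.0 + 29.8 + 17.3 + 12.7 + 24.7 + 33.1 + 10.4 + 14.2 + 27.0 + 36.1)/10 = 23.6300
Numerator Σ_{t=1}^{9}(y_t−ȳ)(y_{t+1}−ȳ) = 83.7571
Denominator Σ(y_t−ȳ)² = 773.5610
r_1 = 83.7571 / 773.5610 = 0.108

0.108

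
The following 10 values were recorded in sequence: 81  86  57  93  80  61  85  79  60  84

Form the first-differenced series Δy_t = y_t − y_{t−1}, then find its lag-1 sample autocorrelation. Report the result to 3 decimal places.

-0.553

First differences Δy: 5, -29, 36, -13, -19, 24, -6, -19, 24
Mean of differences = 0.3333
Numerator Σ(Δy_t−Δȳ)(Δy_{t+1}−Δȳ) = -2343.4444
Denominator Σ(Δy_t−Δȳ)² = 4240.0000
r_1(Δy) = -2343.4444 / 4240.0000 = -0.553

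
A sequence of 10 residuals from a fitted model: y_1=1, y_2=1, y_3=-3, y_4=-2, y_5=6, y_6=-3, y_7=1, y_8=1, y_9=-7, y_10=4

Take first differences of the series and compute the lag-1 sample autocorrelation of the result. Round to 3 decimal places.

-0.523

First differences Δy: 0, -4, 1, 8, -9, 4, 0, -8, 11
Mean of differences = 0.3333
Numerator Σ(Δy_t−Δȳ)(Δy_{t+1}−Δȳ) = -189.4444
Denominator Σ(Δy_t−Δȳ)² = 362.0000
r_1(Δy) = -189.4444 / 362.0000 = -0.523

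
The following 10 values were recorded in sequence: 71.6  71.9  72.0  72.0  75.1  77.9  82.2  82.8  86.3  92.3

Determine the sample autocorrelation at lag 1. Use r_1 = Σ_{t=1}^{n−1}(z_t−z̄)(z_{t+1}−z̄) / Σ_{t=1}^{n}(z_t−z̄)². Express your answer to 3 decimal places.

0.656

Mean z̄ = (71.6 + 71.9 + 72.0 + 72.0 + 75.1 + 77.9 + 82.2 + 82.8 + 86.3 + 92.3)/10 = 78.4100
Numerator Σ_{t=1}^{9}(z_t−z̄)(z_{t+1}−z̄) = 308.9899
Denominator Σ(z_t−z̄)² = 470.9690
r_1 = 308.9899 / 470.9690 = 0.656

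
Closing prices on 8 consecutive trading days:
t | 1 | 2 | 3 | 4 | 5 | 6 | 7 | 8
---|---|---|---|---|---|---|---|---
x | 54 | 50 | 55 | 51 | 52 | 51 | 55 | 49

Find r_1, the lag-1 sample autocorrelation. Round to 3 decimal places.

Mean x̄ = (54 + 50 + 55 + 51 + 52 + 51 + 55 + 49)/8 = 52.1250
Deviations from mean: 1.8750, -2.1250, 2.8750, -1.1250, -0.1250, -1.1250, 2.8750, -3.1250
Numerator Σ_{t=1}^{7}(x_t−x̄)(x_{t+1}−x̄) = -25.2656
Denominator Σ(x_t−x̄)² = 36.8750
r_1 = -25.2656 / 36.8750 = -0.685

-0.685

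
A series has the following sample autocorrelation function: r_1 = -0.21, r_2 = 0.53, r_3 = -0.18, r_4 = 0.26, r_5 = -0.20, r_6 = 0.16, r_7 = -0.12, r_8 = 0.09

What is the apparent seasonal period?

The largest autocorrelation is r_2 = 0.53, with weaker echoes at lags 4 (0.26) and 6 (0.16); the remaining lags stay at or below 0.09.
The dominant spike at lag 2 indicates a seasonal period of 2.

2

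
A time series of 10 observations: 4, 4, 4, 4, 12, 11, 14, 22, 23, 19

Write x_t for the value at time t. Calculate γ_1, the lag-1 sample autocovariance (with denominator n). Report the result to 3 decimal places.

39.631

Mean x̄ = (4 + 4 + 4 + 4 + 12 + 11 + 14 + 22 + 23 + 19)/10 = 11.7000
Σ_{t=1}^{9}(x_t−x̄)(x_{t+1}−x̄) = 396.3100
γ_1 = 396.3100 / 10 = 39.631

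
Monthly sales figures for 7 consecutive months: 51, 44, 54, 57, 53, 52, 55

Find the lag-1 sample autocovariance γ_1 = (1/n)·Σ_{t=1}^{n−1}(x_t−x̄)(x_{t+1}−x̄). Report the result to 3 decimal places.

Mean x̄ = (51 + 44 + 54 + 57 + 53 + 52 + 55)/7 = 52.2857
Σ_{t=1}^{6}(x_t−x̄)(x_{t+1}−x̄) = 6.9184
γ_1 = 6.9184 / 7 = 0.988

0.988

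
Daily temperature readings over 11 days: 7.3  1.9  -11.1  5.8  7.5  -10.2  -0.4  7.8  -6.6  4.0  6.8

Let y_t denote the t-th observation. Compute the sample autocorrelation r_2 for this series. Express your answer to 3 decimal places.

-0.571

Mean ȳ = (7.3 + 1.9 − 11.1 + 5.8 + 7.5 − 10.2 − 0.4 + 7.8 − 6.6 + 4.0 + 6.8)/11 = 1.1636
Numerator Σ_{t=1}^{9}(y_t−ȳ)(y_{t+2}−ȳ) = -300.3499
Denominator Σ(y_t−ȳ)² = 525.9455
r_2 = -300.3499 / 525.9455 = -0.571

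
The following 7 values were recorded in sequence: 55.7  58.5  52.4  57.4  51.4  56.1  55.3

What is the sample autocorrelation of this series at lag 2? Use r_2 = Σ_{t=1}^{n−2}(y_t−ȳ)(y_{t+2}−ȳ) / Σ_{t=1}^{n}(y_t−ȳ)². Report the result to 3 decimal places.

Mean ȳ = (55.7 + 58.5 + 52.4 + 57.4 + 51.4 + 56.1 + 55.3)/7 = 55.2571
Deviations from mean: 0.4429, 3.2429, -2.8571, 2.1429, -3.8571, 0.8429, 0.0429
Σ(y_t−ȳ)(y_{t+2}−ȳ) = (-1.2653) + (6.9490) + (11.0204) + (1.8061) + (-0.1653) = 18.3449
Denominator Σ(y_t−ȳ)² = 39.0571
r_2 = 18.3449 / 39.0571 = 0.470

0.470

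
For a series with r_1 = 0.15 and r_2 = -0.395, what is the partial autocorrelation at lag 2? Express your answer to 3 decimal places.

φ_{22} = (r_2 − r_1²) / (1 − r_1²)
r_1² = (0.15)² = 0.0225
Numerator = -0.395 − 0.0225 = -0.4175; denominator = 1 − 0.0225 = 0.9775
φ_{22} = -0.4175 / 0.9775 = -0.427

-0.427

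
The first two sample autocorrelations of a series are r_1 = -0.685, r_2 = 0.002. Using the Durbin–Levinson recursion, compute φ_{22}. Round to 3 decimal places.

-0.880

φ_{22} = (r_2 − r_1²) / (1 − r_1²)
r_1² = (-0.685)² = 0.469225
Numerator = 0.002 − 0.4692 = -0.4672; denominator = 1 − 0.4692 = 0.5308
φ_{22} = -0.4672 / 0.5308 = -0.880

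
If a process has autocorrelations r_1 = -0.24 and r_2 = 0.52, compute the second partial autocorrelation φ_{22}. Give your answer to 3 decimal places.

φ_{22} = (r_2 − r_1²) / (1 − r_1²)
r_1² = (-0.24)² = 0.0576
Numerator = 0.52 − 0.0576 = 0.4624; denominator = 1 − 0.0576 = 0.9424
φ_{22} = 0.4624 / 0.9424 = 0.491

0.491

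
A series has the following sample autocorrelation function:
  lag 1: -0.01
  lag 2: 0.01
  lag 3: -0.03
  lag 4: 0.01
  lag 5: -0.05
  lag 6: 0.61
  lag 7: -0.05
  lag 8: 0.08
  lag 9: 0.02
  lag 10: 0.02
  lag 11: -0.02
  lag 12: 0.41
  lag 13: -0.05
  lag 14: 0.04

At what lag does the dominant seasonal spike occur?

6

The largest autocorrelation is r_6 = 0.61, with a weaker echo at lag 12 (0.41); the remaining lags stay at or below 0.08.
The dominant spike at lag 6 indicates a seasonal period of 6.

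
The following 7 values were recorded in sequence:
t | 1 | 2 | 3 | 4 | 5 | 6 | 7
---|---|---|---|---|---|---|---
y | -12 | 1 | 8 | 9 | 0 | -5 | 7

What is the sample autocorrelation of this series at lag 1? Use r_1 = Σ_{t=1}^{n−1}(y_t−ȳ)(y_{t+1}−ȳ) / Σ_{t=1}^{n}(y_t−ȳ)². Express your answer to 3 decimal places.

Mean ȳ = (-12 + 1 + 8 + 9 + 0 − 5 + 7)/7 = 1.1429
Deviations from mean: -13.1429, -0.1429, 6.8571, 7.8571, -1.1429, -6.1429, 5.8571
Σ(y_t−ȳ)(y_{t+1}−ȳ) = (1.8776) + (-0.9796) + (53.8776) + (-8.9796) + (7.0204) + (-35.9796) = 16.8367
Denominator Σ(y_t−ȳ)² = 354.8571
r_1 = 16.8367 / 354.8571 = 0.047

0.047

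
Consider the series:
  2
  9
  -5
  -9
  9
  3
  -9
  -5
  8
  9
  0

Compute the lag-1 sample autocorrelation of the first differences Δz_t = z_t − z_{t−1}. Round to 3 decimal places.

First differences Δz: 7, -14, -4, 18, -6, -12, 4, 13, 1, -9
Mean of differences = -0.2000
Numerator Σ(Δz_t−Δz̄)(Δz_{t+1}−Δz̄) = -142.0400
Denominator Σ(Δz_t−Δz̄)² = 1031.6000
r_1(Δz) = -142.0400 / 1031.6000 = -0.138

-0.138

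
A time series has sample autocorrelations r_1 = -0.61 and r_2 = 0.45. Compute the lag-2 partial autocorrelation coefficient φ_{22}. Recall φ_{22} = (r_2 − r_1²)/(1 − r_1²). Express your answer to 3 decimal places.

0.124

φ_{22} = (r_2 − r_1²) / (1 − r_1²)
r_1² = (-0.61)² = 0.3721
Numerator = 0.45 − 0.3721 = 0.0779; denominator = 1 − 0.3721 = 0.6279
φ_{22} = 0.0779 / 0.6279 = 0.124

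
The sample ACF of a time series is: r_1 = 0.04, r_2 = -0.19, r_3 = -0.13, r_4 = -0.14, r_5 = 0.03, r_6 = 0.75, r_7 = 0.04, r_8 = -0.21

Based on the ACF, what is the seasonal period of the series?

The largest autocorrelation is r_6 = 0.75; the remaining lags stay at or below 0.04.
The dominant spike at lag 6 indicates a seasonal period of 6.

6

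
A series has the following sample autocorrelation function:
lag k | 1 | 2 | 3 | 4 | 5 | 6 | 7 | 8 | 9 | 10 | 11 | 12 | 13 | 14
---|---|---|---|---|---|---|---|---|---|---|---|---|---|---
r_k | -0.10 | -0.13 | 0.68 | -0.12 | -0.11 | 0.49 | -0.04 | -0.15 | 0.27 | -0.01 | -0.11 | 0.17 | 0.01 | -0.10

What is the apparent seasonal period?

The largest autocorrelation is r_3 = 0.68, with weaker echoes at lags 6 (0.49), 9 (0.27) and 12 (0.17); the remaining lags stay at or below 0.01.
The dominant spike at lag 3 indicates a seasonal period of 3.

3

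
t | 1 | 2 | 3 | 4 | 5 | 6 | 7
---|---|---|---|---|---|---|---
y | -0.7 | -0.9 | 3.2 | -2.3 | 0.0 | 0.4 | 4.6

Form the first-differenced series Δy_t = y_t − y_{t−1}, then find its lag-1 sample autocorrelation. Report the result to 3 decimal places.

First differences Δy: -0.2, 4.1, -5.5, 2.3, 0.4, 4.2
Mean of differences = 0.8833
Numerator Σ(Δy_t−Δȳ)(Δy_{t+1}−Δȳ) = -35.3486
Denominator Σ(Δy_t−Δȳ)² = 65.5083
r_1(Δy) = -35.3486 / 65.5083 = -0.540

-0.540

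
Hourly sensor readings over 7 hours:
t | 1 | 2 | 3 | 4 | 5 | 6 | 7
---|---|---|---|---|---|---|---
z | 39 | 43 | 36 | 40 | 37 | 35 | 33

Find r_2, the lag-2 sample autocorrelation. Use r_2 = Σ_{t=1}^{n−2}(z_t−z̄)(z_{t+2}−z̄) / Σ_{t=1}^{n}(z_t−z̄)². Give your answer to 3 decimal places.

Mean z̄ = (39 + 43 + 36 + 40 + 37 + 35 + 33)/7 = 37.5714
Σ(z_t−z̄)(z_{t+2}−z̄) = (-2.2449) + (13.1837) + (0.8980) + (-6.2449) + (2.6122) = 8.2041
Denominator Σ(z_t−z̄)² = 67.7143
r_2 = 8.2041 / 67.7143 = 0.121

0.121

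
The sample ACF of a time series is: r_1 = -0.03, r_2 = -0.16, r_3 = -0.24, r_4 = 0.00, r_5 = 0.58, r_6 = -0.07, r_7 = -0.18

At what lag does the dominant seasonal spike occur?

5

The largest autocorrelation is r_5 = 0.58; the remaining lags stay at or below 0.00.
The dominant spike at lag 5 indicates a seasonal period of 5.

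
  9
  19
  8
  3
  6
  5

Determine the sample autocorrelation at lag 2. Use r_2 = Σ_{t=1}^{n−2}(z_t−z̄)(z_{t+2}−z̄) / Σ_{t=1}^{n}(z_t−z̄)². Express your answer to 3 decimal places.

-0.242

Mean z̄ = (9 + 19 + 8 + 3 + 6 + 5)/6 = 8.3333
Deviations from mean: 0.6667, 10.6667, -0.3333, -5.3333, -2.3333, -3.3333
Σ(z_t−z̄)(z_{t+2}−z̄) = (-0.2222) + (-56.8889) + (0.7778) + (17.7778) = -38.5556
Denominator Σ(z_t−z̄)² = 159.3333
r_2 = -38.5556 / 159.3333 = -0.242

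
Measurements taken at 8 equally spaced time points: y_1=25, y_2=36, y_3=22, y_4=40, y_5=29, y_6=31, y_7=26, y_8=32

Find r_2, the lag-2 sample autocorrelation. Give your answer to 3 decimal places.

Mean ȳ = (25 + 36 + 22 + 40 + 29 + 31 + 26 + 32)/8 = 30.1250
Deviations from mean: -5.1250, 5.8750, -8.1250, 9.8750, -1.1250, 0.8750, -4.1250, 1.8750
Numerator Σ_{t=1}^{6}(y_t−ȳ)(y_{t+2}−ȳ) = 123.7188
Denominator Σ(y_t−ȳ)² = 246.8750
r_2 = 123.7188 / 246.8750 = 0.501

0.501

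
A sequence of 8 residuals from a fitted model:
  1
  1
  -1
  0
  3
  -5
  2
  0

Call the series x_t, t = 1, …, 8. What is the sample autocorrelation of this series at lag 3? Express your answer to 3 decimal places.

0.185

Mean x̄ = (1 + 1 − 1 + 0 + 3 − 5 + 2 + 0)/8 = 0.1250
Deviations from mean: 0.8750, 0.8750, -1.1250, -0.1250, 2.8750, -5.1250, 1.8750, -0.1250
Numerator Σ_{t=1}^{5}(x_t−x̄)(x_{t+3}−x̄) = 7.5781
Denominator Σ(x_t−x̄)² = 40.8750
r_3 = 7.5781 / 40.8750 = 0.185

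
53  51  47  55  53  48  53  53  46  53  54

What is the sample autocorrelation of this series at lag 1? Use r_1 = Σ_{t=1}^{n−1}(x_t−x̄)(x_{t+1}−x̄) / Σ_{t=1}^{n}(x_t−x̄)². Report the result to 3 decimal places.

Mean x̄ = (53 + 51 + 47 + 55 + 53 + 48 + 53 + 53 + 46 + 53 + 54)/11 = 51.4545
Numerator Σ_{t=1}^{10}(x_t−x̄)(x_{t+1}−x̄) = -30.2066
Denominator Σ(x_t−x̄)² = 92.7273
r_1 = -30.2066 / 92.7273 = -0.326

-0.326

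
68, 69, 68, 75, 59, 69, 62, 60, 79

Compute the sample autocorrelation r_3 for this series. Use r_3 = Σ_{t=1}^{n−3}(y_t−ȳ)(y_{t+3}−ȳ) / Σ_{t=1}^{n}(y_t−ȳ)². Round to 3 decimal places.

Mean ȳ = (68 + 69 + 68 + 75 + 59 + 69 + 62 + 60 + 79)/9 = 67.6667
Σ(y_t−ȳ)(y_{t+3}−ȳ) = (2.4444) + (-11.5556) + (0.4444) + (-41.5556) + (66.4444) + (15.1111) = 31.3333
Denominator Σ(y_t−ȳ)² = 352.0000
r_3 = 31.3333 / 352.0000 = 0.089

0.089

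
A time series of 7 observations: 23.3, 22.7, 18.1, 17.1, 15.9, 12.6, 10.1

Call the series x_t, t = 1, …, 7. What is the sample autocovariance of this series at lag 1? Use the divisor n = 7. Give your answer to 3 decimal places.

11.030

Mean x̄ = (23.3 + 22.7 + 18.1 + 17.1 + 15.9 + 12.6 + 10.1)/7 = 17.1143
Deviations: 6.1857, 5.5857, 0.9857, -0.0143, -1.2143, -4.5143, -7.0143
Σ_{t=1}^{6}(x_t−x̄)(x_{t+1}−x̄) = 77.2069
γ_1 = 77.2069 / 7 = 11.030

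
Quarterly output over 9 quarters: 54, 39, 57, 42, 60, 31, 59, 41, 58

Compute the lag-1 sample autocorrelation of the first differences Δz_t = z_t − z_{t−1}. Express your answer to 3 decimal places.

-0.886

First differences Δz: -15, 18, -15, 18, -29, 28, -18, 17
Mean of differences = 0.5000
Numerator Σ(Δz_t−Δz̄)(Δz_{t+1}−Δz̄) = -2955.2500
Denominator Σ(Δz_t−Δz̄)² = 3334.0000
r_1(Δz) = -2955.2500 / 3334.0000 = -0.886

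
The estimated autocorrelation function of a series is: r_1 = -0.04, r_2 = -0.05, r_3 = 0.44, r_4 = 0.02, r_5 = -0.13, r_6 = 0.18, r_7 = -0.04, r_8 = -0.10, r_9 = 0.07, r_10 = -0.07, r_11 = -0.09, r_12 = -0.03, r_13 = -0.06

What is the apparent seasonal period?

3

The largest autocorrelation is r_3 = 0.44, with a weaker echo at lag 6 (0.18); the remaining lags stay at or below 0.07.
The dominant spike at lag 3 indicates a seasonal period of 3.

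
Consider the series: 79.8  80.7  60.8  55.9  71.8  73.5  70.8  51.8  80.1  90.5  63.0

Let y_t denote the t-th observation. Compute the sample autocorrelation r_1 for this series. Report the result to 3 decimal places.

-0.014

Mean ȳ = (79.8 + 80.7 + 60.8 + 55.9 + 71.8 + 73.5 + 70.8 + 51.8 + 80.1 + 90.5 + 63.0)/11 = 70.7909
Numerator Σ_{t=1}^{10}(y_t−ȳ)(y_{t+1}−ȳ) = -20.2619
Denominator Σ(y_t−ȳ)² = 1405.7291
r_1 = -20.2619 / 1405.7291 = -0.014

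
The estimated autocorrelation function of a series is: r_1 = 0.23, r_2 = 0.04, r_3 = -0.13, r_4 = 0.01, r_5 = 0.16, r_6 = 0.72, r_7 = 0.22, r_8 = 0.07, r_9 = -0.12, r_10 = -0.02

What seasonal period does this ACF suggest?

6

The largest autocorrelation is r_6 = 0.72; the remaining lags stay at or below 0.23. The elevated value at lag 1 (0.23), dropping to 0.04 at lag 2, reflects decaying short-term dependence rather than seasonality.
The dominant spike at lag 6 indicates a seasonal period of 6.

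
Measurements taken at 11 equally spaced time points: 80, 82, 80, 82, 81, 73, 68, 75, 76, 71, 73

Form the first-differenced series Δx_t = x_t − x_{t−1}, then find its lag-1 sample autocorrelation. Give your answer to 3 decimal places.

First differences Δx: 2, -2, 2, -1, -8, -5, 7, 1, -5, 2
Mean of differences = -0.7000
Numerator Σ(Δx_t−Δx̄)(Δx_{t+1}−Δx̄) = -13.1900
Denominator Σ(Δx_t−Δx̄)² = 176.1000
r_1(Δx) = -13.1900 / 176.1000 = -0.075

-0.075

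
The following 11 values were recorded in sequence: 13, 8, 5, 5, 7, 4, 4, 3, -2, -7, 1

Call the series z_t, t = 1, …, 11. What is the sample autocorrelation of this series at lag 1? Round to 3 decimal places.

0.534

Mean z̄ = (13 + 8 + 5 + 5 + 7 + 4 + 4 + 3 − 2 − 7 + 1)/11 = 3.7273
Numerator Σ_{t=1}^{10}(z_t−z̄)(z_{t+1}−z̄) = 146.4711
Denominator Σ(z_t−z̄)² = 274.1818
r_1 = 146.4711 / 274.1818 = 0.534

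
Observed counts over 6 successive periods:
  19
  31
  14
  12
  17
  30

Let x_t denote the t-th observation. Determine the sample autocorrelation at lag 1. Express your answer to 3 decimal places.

Mean x̄ = (19 + 31 + 14 + 12 + 17 + 30)/6 = 20.5000
Deviations from mean: -1.5000, 10.5000, -6.5000, -8.5000, -3.5000, 9.5000
Numerator Σ_{t=1}^{5}(x_t−x̄)(x_{t+1}−x̄) = -32.2500
Denominator Σ(x_t−x̄)² = 329.5000
r_1 = -32.2500 / 329.5000 = -0.098

-0.098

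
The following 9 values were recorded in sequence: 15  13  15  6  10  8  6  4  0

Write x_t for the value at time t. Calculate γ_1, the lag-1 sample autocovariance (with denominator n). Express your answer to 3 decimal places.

Mean x̄ = (15 + 13 + 15 + 6 + 10 + 8 + 6 + 4 + 0)/9 = 8.5556
Σ_{t=1}^{8}(x_t−x̄)(x_{t+1}−x̄) = 88.3580
γ_1 = 88.3580 / 9 = 9.818

9.818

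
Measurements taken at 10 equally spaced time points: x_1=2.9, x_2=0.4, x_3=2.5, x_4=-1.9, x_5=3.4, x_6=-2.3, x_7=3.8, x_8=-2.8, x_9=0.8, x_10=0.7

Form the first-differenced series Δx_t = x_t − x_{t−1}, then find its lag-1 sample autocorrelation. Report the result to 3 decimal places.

-0.909

First differences Δx: -2.5, 2.1, -4.4, 5.3, -5.7, 6.1, -6.6, 3.6, -0.1
Mean of differences = -0.2444
Numerator Σ(Δx_t−Δx̄)(Δx_{t+1}−Δx̄) = -167.1320
Denominator Σ(Δx_t−Δx̄)² = 183.8022
r_1(Δx) = -167.1320 / 183.8022 = -0.909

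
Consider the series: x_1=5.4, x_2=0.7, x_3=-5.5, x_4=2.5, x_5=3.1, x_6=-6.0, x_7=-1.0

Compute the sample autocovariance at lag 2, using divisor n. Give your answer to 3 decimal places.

Mean x̄ = (5.4 + 0.7 − 5.5 + 2.5 + 3.1 − 6.0 − 1.0)/7 = -0.1143
Deviations: 5.5143, 0.8143, -5.3857, 2.6143, 3.2143, -5.8857, -0.8857
Σ_{t=1}^{5}(x_t−x̄)(x_{t+2}−x̄) = -63.1147
γ_2 = -63.1147 / 7 = -9.016

-9.016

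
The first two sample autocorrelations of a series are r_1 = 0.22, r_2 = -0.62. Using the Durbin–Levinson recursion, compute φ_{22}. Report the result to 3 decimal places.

φ_{22} = (r_2 − r_1²) / (1 − r_1²)
r_1² = (0.22)² = 0.0484
Numerator = -0.62 − 0.0484 = -0.6684; denominator = 1 − 0.0484 = 0.9516
φ_{22} = -0.6684 / 0.9516 = -0.702

-0.702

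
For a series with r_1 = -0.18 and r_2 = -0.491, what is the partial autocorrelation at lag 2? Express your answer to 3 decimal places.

φ_{22} = (r_2 − r_1²) / (1 − r_1²)
r_1² = (-0.18)² = 0.0324
Numerator = -0.491 − 0.0324 = -0.5234; denominator = 1 − 0.0324 = 0.9676
φ_{22} = -0.5234 / 0.9676 = -0.541

-0.541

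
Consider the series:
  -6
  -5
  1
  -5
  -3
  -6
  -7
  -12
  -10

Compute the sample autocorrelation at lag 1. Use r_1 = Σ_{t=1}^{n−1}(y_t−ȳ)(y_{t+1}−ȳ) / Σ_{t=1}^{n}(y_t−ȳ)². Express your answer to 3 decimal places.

Mean ȳ = (-6 − 5 + 1 − 5 − 3 − 6 − 7 − 12 − 10)/9 = -5.8889
Numerator Σ_{t=1}^{8}(y_t−ȳ)(y_{t+1}−ȳ) = 46.4321
Denominator Σ(y_t−ȳ)² = 112.8889
r_1 = 46.4321 / 112.8889 = 0.411

0.411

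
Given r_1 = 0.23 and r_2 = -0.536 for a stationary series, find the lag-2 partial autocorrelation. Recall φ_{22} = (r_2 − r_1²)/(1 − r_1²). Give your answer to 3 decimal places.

φ_{22} = (r_2 − r_1²) / (1 − r_1²)
r_1² = (0.23)² = 0.0529
Numerator = -0.536 − 0.0529 = -0.5889; denominator = 1 − 0.0529 = 0.9471
φ_{22} = -0.5889 / 0.9471 = -0.622

-0.622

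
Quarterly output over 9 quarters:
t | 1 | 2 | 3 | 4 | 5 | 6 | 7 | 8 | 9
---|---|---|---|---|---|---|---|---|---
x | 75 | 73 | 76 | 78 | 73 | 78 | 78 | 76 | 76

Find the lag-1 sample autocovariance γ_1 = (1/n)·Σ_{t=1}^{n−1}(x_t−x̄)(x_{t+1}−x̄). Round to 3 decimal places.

-0.557

Mean x̄ = (75 + 73 + 76 + 78 + 73 + 78 + 78 + 76 + 76)/9 = 75.8889
Σ_{t=1}^{8}(x_t−x̄)(x_{t+1}−x̄) = -5.0123
γ_1 = -5.0123 / 9 = -0.557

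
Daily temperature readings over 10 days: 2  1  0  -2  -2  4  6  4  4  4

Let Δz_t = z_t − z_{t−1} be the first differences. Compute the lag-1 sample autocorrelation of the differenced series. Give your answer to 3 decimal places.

0.208

First differences Δz: -1, -1, -2, 0, 6, 2, -2, 0, 0
Mean of differences = 0.2222
Numerator Σ(Δz_t−Δz̄)(Δz_{t+1}−Δz̄) = 10.2840
Denominator Σ(Δz_t−Δz̄)² = 49.5556
r_1(Δz) = 10.2840 / 49.5556 = 0.208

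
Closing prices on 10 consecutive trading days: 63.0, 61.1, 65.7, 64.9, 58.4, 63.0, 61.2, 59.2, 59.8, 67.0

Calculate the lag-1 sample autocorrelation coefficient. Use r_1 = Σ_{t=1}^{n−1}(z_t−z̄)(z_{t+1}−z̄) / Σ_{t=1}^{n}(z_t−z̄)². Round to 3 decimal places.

Mean z̄ = (63.0 + 61.1 + 65.7 + 64.9 + 58.4 + 63.0 + 61.2 + 59.2 + 59.8 + 67.0)/10 = 62.3300
Numerator Σ_{t=1}^{9}(z_t−z̄)(z_{t+1}−z̄) = -10.1579
Denominator Σ(z_t−z̄)² = 75.1010
r_1 = -10.1579 / 75.1010 = -0.135

-0.135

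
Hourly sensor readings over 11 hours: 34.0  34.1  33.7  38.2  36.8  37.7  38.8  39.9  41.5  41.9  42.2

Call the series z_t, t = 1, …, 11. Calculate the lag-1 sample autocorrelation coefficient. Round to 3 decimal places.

0.692

Mean z̄ = (34.0 + 34.1 + 33.7 + 38.2 + 36.8 + 37.7 + 38.8 + 39.9 + 41.5 + 41.9 + 42.2)/11 = 38.0727
Numerator Σ_{t=1}^{10}(z_t−z̄)(z_{t+1}−z̄) = 69.5411
Denominator Σ(z_t−z̄)² = 100.5618
r_1 = 69.5411 / 100.5618 = 0.692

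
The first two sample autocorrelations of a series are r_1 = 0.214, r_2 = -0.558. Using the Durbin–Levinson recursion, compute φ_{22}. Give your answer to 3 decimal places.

-0.633

φ_{22} = (r_2 − r_1²) / (1 − r_1²)
r_1² = (0.214)² = 0.045796
Numerator = -0.558 − 0.0458 = -0.6038; denominator = 1 − 0.0458 = 0.9542
φ_{22} = -0.6038 / 0.9542 = -0.633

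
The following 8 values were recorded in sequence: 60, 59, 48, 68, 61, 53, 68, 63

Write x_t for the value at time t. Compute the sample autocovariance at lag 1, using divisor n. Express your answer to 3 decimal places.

Mean x̄ = (60 + 59 + 48 + 68 + 61 + 53 + 68 + 63)/8 = 60.0000
Σ_{t=1}^{7}(x_t−x̄)(x_{t+1}−x̄) = -115.0000
γ_1 = -115.0000 / 8 = -14.375

-14.375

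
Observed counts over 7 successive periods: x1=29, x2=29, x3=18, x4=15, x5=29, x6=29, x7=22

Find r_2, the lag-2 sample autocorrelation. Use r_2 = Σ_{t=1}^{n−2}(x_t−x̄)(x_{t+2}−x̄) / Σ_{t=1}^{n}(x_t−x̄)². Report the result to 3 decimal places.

Mean x̄ = (29 + 29 + 18 + 15 + 29 + 29 + 22)/7 = 24.4286
Σ(x_t−x̄)(x_{t+2}−x̄) = (-29.3878) + (-43.1020) + (-29.3878) + (-43.1020) + (-11.1020) = -156.0816
Denominator Σ(x_t−x̄)² = 219.7143
r_2 = -156.0816 / 219.7143 = -0.710

-0.710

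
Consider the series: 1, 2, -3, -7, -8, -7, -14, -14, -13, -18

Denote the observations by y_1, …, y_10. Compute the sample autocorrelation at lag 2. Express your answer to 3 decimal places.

Mean ȳ = (1 + 2 − 3 − 7 − 8 − 7 − 14 − 14 − 13 − 18)/10 = -8.1000
Numerator Σ_{t=1}^{8}(y_t−ȳ)(y_{t+2}−ȳ) = 139.4800
Denominator Σ(y_t−ȳ)² = 404.9000
r_2 = 139.4800 / 404.9000 = 0.344

0.344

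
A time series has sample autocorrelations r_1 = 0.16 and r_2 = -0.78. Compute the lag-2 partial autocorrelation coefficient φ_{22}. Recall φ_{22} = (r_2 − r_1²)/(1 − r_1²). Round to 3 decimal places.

-0.827

φ_{22} = (r_2 − r_1²) / (1 − r_1²)
r_1² = (0.16)² = 0.0256
Numerator = -0.78 − 0.0256 = -0.8056; denominator = 1 − 0.0256 = 0.9744
φ_{22} = -0.8056 / 0.9744 = -0.827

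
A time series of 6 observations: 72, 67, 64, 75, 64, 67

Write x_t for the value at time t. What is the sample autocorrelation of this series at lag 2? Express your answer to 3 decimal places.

Mean x̄ = (72 + 67 + 64 + 75 + 64 + 67)/6 = 68.1667
Deviations from mean: 3.8333, -1.1667, -4.1667, 6.8333, -4.1667, -1.1667
Numerator Σ_{t=1}^{4}(x_t−x̄)(x_{t+2}−x̄) = -14.5556
Denominator Σ(x_t−x̄)² = 98.8333
r_2 = -14.5556 / 98.8333 = -0.147

-0.147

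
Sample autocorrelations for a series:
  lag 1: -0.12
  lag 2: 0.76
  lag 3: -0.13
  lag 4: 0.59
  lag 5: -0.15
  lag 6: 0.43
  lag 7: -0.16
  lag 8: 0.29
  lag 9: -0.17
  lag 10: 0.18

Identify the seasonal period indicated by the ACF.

The largest autocorrelation is r_2 = 0.76, with weaker echoes at lags 4 (0.59), 6 (0.43), 8 (0.29) and 10 (0.18); the remaining lags stay at or below -0.12.
The dominant spike at lag 2 indicates a seasonal period of 2.

2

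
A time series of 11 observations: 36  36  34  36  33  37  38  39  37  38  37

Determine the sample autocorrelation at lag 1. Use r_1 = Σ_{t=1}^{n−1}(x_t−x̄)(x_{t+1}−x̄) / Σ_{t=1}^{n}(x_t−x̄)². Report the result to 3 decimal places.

Mean x̄ = (36 + 36 + 34 + 36 + 33 + 37 + 38 + 39 + 37 + 38 + 37)/11 = 36.4545
Numerator Σ_{t=1}^{10}(x_t−x̄)(x_{t+1}−x̄) = 9.9752
Denominator Σ(x_t−x̄)² = 30.7273
r_1 = 9.9752 / 30.7273 = 0.325

0.325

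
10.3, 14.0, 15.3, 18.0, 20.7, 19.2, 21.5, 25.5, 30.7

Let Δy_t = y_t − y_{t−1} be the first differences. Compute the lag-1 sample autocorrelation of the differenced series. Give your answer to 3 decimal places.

First differences Δy: 3.7, 1.3, 2.7, 2.7, -1.5, 2.3, 4.0, 5.2
Mean of differences = 2.5500
Numerator Σ(Δy_t−Δȳ)(Δy_{t+1}−Δȳ) = 2.2825
Denominator Σ(Δy_t−Δȳ)² = 28.5200
r_1(Δy) = 2.2825 / 28.5200 = 0.080

0.080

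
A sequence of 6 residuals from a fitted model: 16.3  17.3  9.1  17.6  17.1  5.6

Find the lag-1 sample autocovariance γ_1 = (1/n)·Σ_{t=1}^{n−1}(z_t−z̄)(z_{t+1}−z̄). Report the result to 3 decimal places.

-6.713

Mean z̄ = (16.3 + 17.3 + 9.1 + 17.6 + 17.1 + 5.6)/6 = 13.8333
Deviations: 2.4667, 3.4667, -4.7333, 3.7667, 3.2667, -8.2333
Σ_{t=1}^{5}(z_t−z̄)(z_{t+1}−z̄) = -40.2778
γ_1 = -40.2778 / 6 = -6.713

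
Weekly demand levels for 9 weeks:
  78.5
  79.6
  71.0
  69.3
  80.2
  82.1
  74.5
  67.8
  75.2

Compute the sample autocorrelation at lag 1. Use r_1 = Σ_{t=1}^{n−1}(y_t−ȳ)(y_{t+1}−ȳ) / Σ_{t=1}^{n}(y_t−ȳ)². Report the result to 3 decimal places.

0.126

Mean ȳ = (78.5 + 79.6 + 71.0 + 69.3 + 80.2 + 82.1 + 74.5 + 67.8 + 75.2)/9 = 75.3556
Numerator Σ_{t=1}^{8}(y_t−ȳ)(y_{t+1}−ȳ) = 26.4414
Denominator Σ(y_t−ȳ)² = 210.3422
r_1 = 26.4414 / 210.3422 = 0.126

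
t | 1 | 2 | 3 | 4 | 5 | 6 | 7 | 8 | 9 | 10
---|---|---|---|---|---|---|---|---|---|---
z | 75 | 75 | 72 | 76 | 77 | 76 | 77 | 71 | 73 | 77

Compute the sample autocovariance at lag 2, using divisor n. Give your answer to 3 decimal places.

-1.712

Mean z̄ = (75 + 75 + 72 + 76 + 77 + 76 + 77 + 71 + 73 + 77)/10 = 74.9000
Σ_{t=1}^{8}(z_t−z̄)(z_{t+2}−z̄) = -17.1200
γ_2 = -17.1200 / 10 = -1.712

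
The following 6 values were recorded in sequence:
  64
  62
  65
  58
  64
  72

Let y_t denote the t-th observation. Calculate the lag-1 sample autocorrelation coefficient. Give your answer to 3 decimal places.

Mean ȳ = (64 + 62 + 65 + 58 + 64 + 72)/6 = 64.1667
Deviations from mean: -0.1667, -2.1667, 0.8333, -6.1667, -0.1667, 7.8333
Numerator Σ_{t=1}^{5}(y_t−ȳ)(y_{t+1}−ȳ) = -6.8611
Denominator Σ(y_t−ȳ)² = 104.8333
r_1 = -6.8611 / 104.8333 = -0.065

-0.065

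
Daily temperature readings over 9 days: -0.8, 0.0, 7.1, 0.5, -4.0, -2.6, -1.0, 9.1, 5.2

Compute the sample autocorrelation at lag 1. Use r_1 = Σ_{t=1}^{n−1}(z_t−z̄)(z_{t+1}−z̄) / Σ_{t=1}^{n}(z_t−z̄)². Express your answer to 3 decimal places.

0.224

Mean z̄ = (-0.8 + 0.0 + 7.1 + 0.5 − 4.0 − 2.6 − 1.0 + 9.1 + 5.2)/9 = 1.5000
Numerator Σ_{t=1}^{8}(z_t−z̄)(z_{t+1}−z̄) = 36.8700
Denominator Σ(z_t−z̄)² = 164.6600
r_1 = 36.8700 / 164.6600 = 0.224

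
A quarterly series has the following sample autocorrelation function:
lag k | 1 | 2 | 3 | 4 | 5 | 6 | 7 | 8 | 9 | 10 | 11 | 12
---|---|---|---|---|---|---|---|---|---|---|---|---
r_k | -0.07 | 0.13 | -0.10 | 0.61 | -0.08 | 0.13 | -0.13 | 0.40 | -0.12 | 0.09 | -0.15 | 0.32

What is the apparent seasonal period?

The largest autocorrelation is r_4 = 0.61, with weaker echoes at lags 8 (0.40) and 12 (0.32); the remaining lags stay at or below 0.13.
The dominant spike at lag 4 indicates a seasonal period of 4.

4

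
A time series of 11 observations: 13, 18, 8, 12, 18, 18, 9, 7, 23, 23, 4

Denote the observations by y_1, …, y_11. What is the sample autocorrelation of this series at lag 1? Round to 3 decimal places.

-0.151

Mean ȳ = (13 + 18 + 8 + 12 + 18 + 18 + 9 + 7 + 23 + 23 + 4)/11 = 13.9091
Numerator Σ_{t=1}^{10}(y_t−ȳ)(y_{t+1}−ȳ) = -64.0992
Denominator Σ(y_t−ȳ)² = 424.9091
r_1 = -64.0992 / 424.9091 = -0.151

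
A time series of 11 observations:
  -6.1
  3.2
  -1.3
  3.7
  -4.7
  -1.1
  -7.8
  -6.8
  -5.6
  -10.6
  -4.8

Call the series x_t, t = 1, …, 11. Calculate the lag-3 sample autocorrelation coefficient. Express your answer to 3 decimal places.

-0.094

Mean x̄ = (-6.1 + 3.2 − 1.3 + 3.7 − 4.7 − 1.1 − 7.8 − 6.8 − 5.6 − 10.6 − 4.8)/11 = -3.8091
Numerator Σ_{t=1}^{8}(x_t−x̄)(x_{t+3}−x̄) = -18.7393
Denominator Σ(x_t−x̄)² = 200.3691
r_3 = -18.7393 / 200.3691 = -0.094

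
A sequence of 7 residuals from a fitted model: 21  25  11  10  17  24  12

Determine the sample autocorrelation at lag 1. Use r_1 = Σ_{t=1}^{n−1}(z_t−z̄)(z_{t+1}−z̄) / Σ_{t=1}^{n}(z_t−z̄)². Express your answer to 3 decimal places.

-0.039

Mean z̄ = (21 + 25 + 11 + 10 + 17 + 24 + 12)/7 = 17.1429
Deviations from mean: 3.8571, 7.8571, -6.1429, -7.1429, -0.1429, 6.8571, -5.1429
Σ(z_t−z̄)(z_{t+1}−z̄) = (30.3061) + (-48.2653) + (43.8776) + (1.0204) + (-0.9796) + (-35.2653) = -9.3061
Denominator Σ(z_t−z̄)² = 238.8571
r_1 = -9.3061 / 238.8571 = -0.039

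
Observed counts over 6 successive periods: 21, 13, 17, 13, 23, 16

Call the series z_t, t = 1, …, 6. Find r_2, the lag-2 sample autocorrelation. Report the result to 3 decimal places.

0.243

Mean z̄ = (21 + 13 + 17 + 13 + 23 + 16)/6 = 17.1667
Deviations from mean: 3.8333, -4.1667, -0.1667, -4.1667, 5.8333, -1.1667
Σ(z_t−z̄)(z_{t+2}−z̄) = (-0.6389) + (17.3611) + (-0.9722) + (4.8611) = 20.6111
Denominator Σ(z_t−z̄)² = 84.8333
r_2 = 20.6111 / 84.8333 = 0.243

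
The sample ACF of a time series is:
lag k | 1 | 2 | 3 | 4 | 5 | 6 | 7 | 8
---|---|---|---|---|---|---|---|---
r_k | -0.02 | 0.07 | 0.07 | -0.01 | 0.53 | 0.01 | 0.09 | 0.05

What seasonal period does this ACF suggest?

The largest autocorrelation is r_5 = 0.53; the remaining lags stay at or below 0.09.
The dominant spike at lag 5 indicates a seasonal period of 5.

5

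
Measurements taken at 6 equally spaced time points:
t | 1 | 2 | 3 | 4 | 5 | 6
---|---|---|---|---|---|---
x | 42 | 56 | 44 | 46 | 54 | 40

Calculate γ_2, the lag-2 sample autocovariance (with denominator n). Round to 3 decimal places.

-1.333

Mean x̄ = (42 + 56 + 44 + 46 + 54 + 40)/6 = 47.0000
Deviations: -5.0000, 9.0000, -3.0000, -1.0000, 7.0000, -7.0000
Σ_{t=1}^{4}(x_t−x̄)(x_{t+2}−x̄) = -8.0000
γ_2 = -8.0000 / 6 = -1.333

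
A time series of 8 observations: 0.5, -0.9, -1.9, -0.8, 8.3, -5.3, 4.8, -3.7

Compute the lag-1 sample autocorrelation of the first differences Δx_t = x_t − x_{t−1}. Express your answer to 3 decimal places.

First differences Δx: -1.4, -1.0, 1.1, 9.1, -13.6, 10.1, -8.5
Mean of differences = -0.6000
Numerator Σ(Δx_t−Δx̄)(Δx_{t+1}−Δx̄) = -333.6000
Denominator Σ(Δx_t−Δx̄)² = 443.6800
r_1(Δx) = -333.6000 / 443.6800 = -0.752

-0.752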